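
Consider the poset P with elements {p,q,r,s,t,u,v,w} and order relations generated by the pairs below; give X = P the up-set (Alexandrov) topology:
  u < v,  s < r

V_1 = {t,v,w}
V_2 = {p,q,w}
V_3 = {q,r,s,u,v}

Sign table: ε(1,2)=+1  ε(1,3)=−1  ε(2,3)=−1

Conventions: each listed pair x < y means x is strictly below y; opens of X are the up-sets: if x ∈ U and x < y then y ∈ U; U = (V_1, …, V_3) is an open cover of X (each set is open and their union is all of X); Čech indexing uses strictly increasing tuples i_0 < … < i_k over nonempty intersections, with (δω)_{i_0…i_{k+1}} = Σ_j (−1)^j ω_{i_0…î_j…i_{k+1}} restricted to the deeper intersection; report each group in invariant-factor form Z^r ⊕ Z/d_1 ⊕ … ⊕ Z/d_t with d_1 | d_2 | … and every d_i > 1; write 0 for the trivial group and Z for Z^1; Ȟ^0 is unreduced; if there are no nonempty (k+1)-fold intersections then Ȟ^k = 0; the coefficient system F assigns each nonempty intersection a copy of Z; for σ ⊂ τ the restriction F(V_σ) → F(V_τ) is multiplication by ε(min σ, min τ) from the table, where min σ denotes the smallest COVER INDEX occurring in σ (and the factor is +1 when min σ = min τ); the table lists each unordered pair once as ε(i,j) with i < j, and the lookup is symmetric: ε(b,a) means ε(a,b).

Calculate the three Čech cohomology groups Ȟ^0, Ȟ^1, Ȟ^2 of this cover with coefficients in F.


Ȟ^0 ≅ Z; Ȟ^1 ≅ Z; Ȟ^2 ≅ 0

cover nerve:
  V12={w} V13={v} V23={q}
C dims 3,3; δ0: rk 2, SNF 1^2
Ȟ^0: (3−2)−0=1 ⇒ Z
Ȟ^1: (3−0)−2=1 ⇒ Z
Ȟ^2: (0−0)−0=0 ⇒ 0


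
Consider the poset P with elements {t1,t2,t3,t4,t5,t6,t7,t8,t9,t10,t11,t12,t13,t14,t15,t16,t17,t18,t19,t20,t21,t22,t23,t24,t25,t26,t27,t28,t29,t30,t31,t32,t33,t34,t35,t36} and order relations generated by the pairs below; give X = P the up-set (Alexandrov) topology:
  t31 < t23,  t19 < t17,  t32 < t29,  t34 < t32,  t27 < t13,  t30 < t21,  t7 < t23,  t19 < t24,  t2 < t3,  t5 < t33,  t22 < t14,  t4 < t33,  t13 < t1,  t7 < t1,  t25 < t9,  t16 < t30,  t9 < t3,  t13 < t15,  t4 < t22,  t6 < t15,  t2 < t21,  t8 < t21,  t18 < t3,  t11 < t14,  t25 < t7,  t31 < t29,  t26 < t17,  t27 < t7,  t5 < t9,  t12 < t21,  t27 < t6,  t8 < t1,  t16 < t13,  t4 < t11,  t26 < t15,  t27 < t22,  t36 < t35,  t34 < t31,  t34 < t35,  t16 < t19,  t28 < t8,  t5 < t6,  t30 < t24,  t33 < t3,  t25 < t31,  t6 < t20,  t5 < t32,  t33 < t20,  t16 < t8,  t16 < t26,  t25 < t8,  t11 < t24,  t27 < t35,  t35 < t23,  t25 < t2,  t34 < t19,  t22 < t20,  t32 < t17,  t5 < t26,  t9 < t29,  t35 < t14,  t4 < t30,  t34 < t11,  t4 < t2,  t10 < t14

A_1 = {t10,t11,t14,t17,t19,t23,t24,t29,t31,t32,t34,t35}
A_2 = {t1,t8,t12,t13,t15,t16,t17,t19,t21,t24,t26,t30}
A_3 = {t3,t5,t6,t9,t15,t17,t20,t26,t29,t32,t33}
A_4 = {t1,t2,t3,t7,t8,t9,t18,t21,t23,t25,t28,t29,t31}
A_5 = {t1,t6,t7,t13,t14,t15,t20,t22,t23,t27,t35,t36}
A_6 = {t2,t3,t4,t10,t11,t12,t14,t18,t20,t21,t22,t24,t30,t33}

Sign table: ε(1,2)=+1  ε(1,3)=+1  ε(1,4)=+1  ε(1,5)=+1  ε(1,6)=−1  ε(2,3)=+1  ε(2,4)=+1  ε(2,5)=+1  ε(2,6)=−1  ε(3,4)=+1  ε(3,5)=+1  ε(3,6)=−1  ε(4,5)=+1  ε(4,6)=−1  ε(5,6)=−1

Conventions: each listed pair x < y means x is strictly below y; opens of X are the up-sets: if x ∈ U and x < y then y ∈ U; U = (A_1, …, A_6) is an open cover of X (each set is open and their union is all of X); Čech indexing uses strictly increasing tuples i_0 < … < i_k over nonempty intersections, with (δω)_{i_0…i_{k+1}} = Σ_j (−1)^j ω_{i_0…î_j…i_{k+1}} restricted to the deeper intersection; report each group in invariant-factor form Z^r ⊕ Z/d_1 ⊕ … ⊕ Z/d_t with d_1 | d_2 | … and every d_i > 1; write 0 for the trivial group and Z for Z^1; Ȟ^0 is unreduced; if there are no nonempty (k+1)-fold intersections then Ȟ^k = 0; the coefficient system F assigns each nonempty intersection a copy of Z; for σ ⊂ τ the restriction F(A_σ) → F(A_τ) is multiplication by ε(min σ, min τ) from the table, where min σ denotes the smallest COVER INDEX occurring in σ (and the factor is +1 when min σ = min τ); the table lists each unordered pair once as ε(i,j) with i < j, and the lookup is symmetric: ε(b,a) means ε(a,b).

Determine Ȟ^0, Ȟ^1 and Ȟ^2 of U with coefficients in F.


Ȟ^0 ≅ Z,  Ȟ^1 ≅ 0,  Ȟ^2 ≅ Z/2

nonempty overlaps:
  A12={t17,t19,t24} A13={t17,t29,t32} A14={t23,t29,t31} A15={t14,t23,t35} A16={t10,t11,t14,t24} A23={t15,t17,t26} A24={t1,t8,t21} A25={t1,t13,t15} A26={t12,t21,t24,t30} A34={t3,t9,t29} A35={t6,t15,t20} A36={t3,t20,t33} A45={t1,t7,t23} A46={t2,t3,t18,t21} A56={t14,t20,t22}
  A123={t17} A126={t24} A134={t29} A145={t23} A156={t14} A235={t15} A245={t1} A246={t21} A346={t3} A356={t20}
C dims 6,15,10; δ0: rk 5, SNF 1^5; δ1: rk 10, SNF 1^9·2
degree 0: 6−5−0 = 1 → Ȟ^0 ≅ Z
degree 1: 15−10−5 = 0 → Ȟ^1 ≅ 0
degree 2: 10−0−10 = 0 plus torsion [2] → Ȟ^2 ≅ Z/2


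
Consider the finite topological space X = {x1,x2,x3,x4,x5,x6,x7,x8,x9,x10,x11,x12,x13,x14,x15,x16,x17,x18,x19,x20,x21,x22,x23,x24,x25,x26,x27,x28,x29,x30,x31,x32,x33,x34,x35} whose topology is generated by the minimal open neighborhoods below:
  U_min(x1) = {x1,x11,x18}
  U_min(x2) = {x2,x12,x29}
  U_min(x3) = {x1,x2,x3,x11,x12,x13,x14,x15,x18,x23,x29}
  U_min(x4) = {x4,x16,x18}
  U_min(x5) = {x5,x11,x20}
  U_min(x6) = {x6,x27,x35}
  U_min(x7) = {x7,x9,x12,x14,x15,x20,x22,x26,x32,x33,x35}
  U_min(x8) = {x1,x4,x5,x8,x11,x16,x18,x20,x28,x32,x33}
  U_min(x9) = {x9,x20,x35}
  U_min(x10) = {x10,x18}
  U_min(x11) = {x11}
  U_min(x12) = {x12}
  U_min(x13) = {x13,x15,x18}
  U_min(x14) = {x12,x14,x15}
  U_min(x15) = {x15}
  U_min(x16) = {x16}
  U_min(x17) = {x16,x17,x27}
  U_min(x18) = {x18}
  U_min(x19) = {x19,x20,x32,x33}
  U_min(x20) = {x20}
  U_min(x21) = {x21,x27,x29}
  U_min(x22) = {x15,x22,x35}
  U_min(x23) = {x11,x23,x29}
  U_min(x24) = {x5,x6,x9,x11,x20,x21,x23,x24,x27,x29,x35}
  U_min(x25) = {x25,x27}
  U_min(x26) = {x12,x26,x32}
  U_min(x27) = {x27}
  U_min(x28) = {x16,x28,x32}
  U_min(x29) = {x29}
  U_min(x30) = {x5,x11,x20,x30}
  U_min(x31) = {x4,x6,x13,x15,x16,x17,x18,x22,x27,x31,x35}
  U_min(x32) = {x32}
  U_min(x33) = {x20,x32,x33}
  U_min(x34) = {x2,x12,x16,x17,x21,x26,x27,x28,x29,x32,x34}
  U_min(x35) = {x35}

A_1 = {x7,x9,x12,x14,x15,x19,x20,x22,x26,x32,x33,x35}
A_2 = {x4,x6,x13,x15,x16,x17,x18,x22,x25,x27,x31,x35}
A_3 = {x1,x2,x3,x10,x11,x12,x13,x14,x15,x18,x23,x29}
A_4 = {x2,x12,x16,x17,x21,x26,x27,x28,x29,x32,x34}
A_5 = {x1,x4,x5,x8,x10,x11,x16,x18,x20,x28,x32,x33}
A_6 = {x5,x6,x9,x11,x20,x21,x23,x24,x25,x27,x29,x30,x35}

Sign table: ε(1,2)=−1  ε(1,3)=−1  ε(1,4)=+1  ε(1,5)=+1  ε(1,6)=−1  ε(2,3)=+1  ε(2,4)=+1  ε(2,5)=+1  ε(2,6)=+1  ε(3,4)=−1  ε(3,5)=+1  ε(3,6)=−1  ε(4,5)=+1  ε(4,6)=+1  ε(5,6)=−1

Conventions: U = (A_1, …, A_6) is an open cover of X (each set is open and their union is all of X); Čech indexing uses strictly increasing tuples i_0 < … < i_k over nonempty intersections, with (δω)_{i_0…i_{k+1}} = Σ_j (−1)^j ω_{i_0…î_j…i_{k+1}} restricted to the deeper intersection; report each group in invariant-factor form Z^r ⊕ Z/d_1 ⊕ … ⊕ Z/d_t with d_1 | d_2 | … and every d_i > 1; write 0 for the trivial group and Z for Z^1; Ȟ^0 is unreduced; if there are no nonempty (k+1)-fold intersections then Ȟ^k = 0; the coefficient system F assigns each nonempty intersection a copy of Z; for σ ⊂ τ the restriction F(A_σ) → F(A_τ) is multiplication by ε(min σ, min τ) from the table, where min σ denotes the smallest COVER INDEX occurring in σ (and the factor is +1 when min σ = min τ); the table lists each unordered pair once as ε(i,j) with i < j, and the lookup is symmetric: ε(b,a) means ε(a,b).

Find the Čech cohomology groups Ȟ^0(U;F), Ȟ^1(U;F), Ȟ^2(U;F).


nerve of the cover:
  A12={x15,x22,x35} A13={x12,x14,x15} A14={x12,x26,x32} A15={x20,x32,x33} A16={x9,x20,x35} A23={x13,x15,x18} A24={x16,x17,x27} A25={x4,x16,x18} A26={x6,x25,x27,x35} A34={x2,x12,x29} A35={x1,x10,x11,x18} A36={x11,x23,x29} A45={x16,x28,x32} A46={x21,x27,x29} A56={x5,x11,x20}
  A123={x15} A126={x35} A134={x12} A145={x32} A156={x20} A235={x18} A245={x16} A246={x27} A346={x29} A356={x11}
C dims 6,15,10; δ0: rk 6, SNF 1^5·2; δ1: rk 9, SNF 1^9
Ȟ^0 = (6 − 6) − 0 = 0, so Ȟ^0 ≅ 0
Ȟ^1 = (15 − 9) − 6 = 0 plus torsion [2], so Ȟ^1 ≅ Z/2
Ȟ^2 = (10 − 0) − 9 = 1, so Ȟ^2 ≅ Z

Ȟ^0 = 0, Ȟ^1 = Z/2, Ȟ^2 = Z


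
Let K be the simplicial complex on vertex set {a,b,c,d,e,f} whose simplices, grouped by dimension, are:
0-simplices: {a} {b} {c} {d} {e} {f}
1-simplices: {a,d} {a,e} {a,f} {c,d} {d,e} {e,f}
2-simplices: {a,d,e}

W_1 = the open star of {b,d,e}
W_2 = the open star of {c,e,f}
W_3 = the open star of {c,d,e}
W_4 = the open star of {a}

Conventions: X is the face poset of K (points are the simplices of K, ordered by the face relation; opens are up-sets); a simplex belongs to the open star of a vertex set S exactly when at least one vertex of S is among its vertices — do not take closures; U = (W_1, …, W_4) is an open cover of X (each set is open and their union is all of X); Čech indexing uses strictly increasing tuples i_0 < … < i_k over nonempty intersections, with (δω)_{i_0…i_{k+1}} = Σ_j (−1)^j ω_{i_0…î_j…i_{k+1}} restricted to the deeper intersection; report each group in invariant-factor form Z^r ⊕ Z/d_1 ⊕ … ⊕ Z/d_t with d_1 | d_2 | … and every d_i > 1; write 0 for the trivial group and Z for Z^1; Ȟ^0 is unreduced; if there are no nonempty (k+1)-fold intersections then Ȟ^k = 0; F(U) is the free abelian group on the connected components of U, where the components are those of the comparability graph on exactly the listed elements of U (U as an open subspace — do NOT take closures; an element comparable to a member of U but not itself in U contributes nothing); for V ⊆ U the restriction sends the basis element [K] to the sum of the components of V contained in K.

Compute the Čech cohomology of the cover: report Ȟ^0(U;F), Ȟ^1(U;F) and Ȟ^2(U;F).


Ȟ^0 ≅ Z^2; Ȟ^1 ≅ Z; Ȟ^2 ≅ 0

nonempty overlaps:
  W1={{b},{d},{e},{a,d},{a,e},{c,d},{d,e},{e,f},{a,d,e}} W2={{c},{e},{f},{a,e},{a,f},{c,d},{d,e},{e,f},{a,d,e}} W3={{c},{d},{e},{a,d},{a,e},{c,d},{d,e},{e,f},{a,d,e}} W4={{a},{a,d},{a,e},{a,f},{a,d,e}}
  W12={{e},{a,e},{c,d},{d,e},{e,f},{a,d,e}} W13={{d},{e},{a,d},{a,e},{c,d},{d,e},{e,f},{a,d,e}} W14={{a,d},{a,e},{a,d,e}} W23={{c},{e},{a,e},{c,d},{d,e},{e,f},{a,d,e}} W24={{a,e},{a,f},{a,d,e}} W34={{a,d},{a,e},{a,d,e}}
  W123={{e},{a,e},{c,d},{d,e},{e,f},{a,d,e}} W124={{a,e},{a,d,e}} W134={{a,d},{a,e},{a,d,e}} W234={{a,e},{a,d,e}}
  W1234={{a,e},{a,d,e}}
components per intersection:
  W1: {{b}} {{d},{e},{a,d},{a,e},{c,d},{d,e},{e,f},{a,d,e}}
  W2: {{c},{c,d}} {{e},{f},{a,e},{a,f},{d,e},{e,f},{a,d,e}}
  W3: {{c},{d},{e},{a,d},{a,e},{c,d},{d,e},{e,f},{a,d,e}}
  W4: {{a},{a,d},{a,e},{a,f},{a,d,e}}
  W12: {{e},{a,e},{d,e},{e,f},{a,d,e}} {{c,d}}
  W13: {{d},{e},{a,d},{a,e},{c,d},{d,e},{e,f},{a,d,e}}
  W14: {{a,d},{a,e},{a,d,e}}
  W23: {{c},{c,d}} {{e},{a,e},{d,e},{e,f},{a,d,e}}
  W24: {{a,e},{a,d,e}} {{a,f}}
  W34: {{a,d},{a,e},{a,d,e}}
  W123: {{e},{a,e},{d,e},{e,f},{a,d,e}} {{c,d}}
  W124: {{a,e},{a,d,e}}
  W134: {{a,d},{a,e},{a,d,e}}
  W234: {{a,e},{a,d,e}}
  W1234: {{a,e},{a,d,e}}
C dims 6,9,5,1; δ0: rk 4, SNF 1^4; δ1: rk 4, SNF 1^4; δ2: rk 1, SNF 1^1
degree 0: 6−4−0 = 2 → Ȟ^0 ≅ Z^2
degree 1: 9−4−4 = 1 → Ȟ^1 ≅ Z
degree 2: 5−1−4 = 0 → Ȟ^2 ≅ 0


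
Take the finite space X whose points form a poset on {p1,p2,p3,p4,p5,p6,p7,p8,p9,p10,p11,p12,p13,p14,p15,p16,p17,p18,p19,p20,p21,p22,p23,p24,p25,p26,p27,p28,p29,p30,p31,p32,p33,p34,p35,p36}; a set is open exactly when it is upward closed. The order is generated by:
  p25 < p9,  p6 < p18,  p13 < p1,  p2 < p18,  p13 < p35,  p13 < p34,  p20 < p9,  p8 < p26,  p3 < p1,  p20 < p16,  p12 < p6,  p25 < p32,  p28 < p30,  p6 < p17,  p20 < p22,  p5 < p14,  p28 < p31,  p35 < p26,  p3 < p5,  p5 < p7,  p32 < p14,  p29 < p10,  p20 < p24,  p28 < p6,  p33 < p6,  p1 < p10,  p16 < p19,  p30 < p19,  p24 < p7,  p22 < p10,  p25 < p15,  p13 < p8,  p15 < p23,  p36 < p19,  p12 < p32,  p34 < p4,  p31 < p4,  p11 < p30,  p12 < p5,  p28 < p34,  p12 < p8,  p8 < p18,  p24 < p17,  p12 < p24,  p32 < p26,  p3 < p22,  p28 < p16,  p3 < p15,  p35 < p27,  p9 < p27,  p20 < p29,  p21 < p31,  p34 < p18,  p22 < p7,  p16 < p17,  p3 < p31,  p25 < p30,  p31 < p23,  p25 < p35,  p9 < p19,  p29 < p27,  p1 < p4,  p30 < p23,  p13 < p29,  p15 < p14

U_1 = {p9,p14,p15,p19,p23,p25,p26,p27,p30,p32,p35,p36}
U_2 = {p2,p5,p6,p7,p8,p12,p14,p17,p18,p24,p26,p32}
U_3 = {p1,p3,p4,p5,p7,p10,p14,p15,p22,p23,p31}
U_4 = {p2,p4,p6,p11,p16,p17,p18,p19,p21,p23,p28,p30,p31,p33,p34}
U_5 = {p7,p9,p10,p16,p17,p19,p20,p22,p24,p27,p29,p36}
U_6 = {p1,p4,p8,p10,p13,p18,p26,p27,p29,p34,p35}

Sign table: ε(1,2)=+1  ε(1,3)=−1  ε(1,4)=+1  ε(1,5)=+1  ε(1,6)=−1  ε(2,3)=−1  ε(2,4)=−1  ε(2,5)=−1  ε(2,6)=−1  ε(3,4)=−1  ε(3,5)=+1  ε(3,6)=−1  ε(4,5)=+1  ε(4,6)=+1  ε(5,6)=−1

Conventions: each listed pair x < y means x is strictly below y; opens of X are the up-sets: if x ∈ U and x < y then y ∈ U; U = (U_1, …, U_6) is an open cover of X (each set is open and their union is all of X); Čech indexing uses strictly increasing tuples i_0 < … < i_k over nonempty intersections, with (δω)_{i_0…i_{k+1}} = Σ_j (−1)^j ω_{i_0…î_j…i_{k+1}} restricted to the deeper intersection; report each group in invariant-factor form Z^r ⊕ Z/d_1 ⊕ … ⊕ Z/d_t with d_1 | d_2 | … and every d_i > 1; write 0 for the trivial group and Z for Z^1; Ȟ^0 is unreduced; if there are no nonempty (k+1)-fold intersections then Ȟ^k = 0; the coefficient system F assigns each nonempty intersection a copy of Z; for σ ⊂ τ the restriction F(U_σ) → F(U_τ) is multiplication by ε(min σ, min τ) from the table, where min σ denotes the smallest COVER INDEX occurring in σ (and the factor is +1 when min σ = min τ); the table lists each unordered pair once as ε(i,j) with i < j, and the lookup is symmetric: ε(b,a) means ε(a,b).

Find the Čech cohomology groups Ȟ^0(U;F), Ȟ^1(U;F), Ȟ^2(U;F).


Ȟ^0 = 0, Ȟ^1 = Z/2, Ȟ^2 = Z

nerve simplices:
  U12={p14,p26,p32} U13={p14,p15,p23} U14={p19,p23,p30} U15={p9,p19,p27,p36} U16={p26,p27,p35} U23={p5,p7,p14} U24={p2,p6,p17,p18} U25={p7,p17,p24} U26={p8,p18,p26} U34={p4,p23,p31} U35={p7,p10,p22} U36={p1,p4,p10} U45={p16,p17,p19} U46={p4,p18,p34} U56={p10,p27,p29}
  U123={p14} U126={p26} U134={p23} U145={p19} U156={p27} U235={p7} U245={p17} U246={p18} U346={p4} U356={p10}
C dims 6,15,10; δ0: rk 6, SNF 1^5·2; δ1: rk 9, SNF 1^9
degree 0: 6−6−0 = 0 → Ȟ^0 ≅ 0
degree 1: 15−9−6 = 0 plus torsion [2] → Ȟ^1 ≅ Z/2
degree 2: 10−0−9 = 1 → Ȟ^2 ≅ Z


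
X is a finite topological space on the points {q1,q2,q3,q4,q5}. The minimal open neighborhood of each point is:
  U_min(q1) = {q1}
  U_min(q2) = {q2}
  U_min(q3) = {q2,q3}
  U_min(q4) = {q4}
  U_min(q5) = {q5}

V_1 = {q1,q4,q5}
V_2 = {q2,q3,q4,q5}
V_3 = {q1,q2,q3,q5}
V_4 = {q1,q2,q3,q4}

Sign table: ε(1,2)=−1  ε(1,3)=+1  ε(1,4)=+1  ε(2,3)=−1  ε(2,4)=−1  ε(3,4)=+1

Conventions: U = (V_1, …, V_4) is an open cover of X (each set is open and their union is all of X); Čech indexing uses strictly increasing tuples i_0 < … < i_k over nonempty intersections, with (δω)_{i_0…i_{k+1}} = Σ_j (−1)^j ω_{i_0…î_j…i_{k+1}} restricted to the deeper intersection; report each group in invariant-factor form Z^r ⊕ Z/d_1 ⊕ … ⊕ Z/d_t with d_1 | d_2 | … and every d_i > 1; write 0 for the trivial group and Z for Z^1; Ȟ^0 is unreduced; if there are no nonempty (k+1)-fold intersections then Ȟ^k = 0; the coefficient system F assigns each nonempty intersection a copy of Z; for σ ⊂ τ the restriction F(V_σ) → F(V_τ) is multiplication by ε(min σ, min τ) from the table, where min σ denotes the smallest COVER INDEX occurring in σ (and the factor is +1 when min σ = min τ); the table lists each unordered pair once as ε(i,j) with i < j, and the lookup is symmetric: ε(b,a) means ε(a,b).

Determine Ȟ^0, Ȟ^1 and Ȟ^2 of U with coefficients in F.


nerve simplices:
  V12={q4,q5} V13={q1,q5} V14={q1,q4} V23={q2,q3,q5} V24={q2,q3,q4} V34={q1,q2,q3}
  V123={q5} V124={q4} V134={q1} V234={q2,q3}
C dims 4,6,4; δ0: rk 3, SNF 1^3; δ1: rk 3, SNF 1^3
degree 0: 4−3−0 = 1 → Ȟ^0 ≅ Z
degree 1: 6−3−3 = 0 → Ȟ^1 ≅ 0
degree 2: 4−0−3 = 1 → Ȟ^2 ≅ Z

Ȟ^0 ≅ Z, Ȟ^1 ≅ 0, Ȟ^2 ≅ Z


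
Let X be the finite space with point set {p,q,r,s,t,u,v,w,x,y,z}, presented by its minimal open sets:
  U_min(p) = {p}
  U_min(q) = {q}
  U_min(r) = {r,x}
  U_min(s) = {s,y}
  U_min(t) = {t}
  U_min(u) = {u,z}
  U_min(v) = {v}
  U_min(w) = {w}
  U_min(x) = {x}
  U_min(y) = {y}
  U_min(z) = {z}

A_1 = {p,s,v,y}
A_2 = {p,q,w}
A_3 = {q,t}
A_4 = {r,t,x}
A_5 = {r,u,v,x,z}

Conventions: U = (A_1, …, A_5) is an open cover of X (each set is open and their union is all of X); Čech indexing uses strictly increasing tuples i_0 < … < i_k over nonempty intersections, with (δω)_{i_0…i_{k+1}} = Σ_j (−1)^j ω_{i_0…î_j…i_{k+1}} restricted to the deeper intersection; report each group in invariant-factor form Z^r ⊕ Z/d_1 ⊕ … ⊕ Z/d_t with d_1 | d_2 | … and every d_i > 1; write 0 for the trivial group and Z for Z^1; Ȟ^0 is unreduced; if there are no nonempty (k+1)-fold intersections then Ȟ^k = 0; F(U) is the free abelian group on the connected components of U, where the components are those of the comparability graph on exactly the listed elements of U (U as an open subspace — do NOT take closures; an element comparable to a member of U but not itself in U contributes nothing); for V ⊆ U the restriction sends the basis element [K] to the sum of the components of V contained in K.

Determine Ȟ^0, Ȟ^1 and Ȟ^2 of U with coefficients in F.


nonempty intersections:
  A12={p} A15={v} A23={q} A34={t} A45={r,x}
components per intersection:
  A1: {p} {s,y} {v}
  A2: {p} {q} {w}
  A3: {q} {t}
  A4: {r,x} {t}
  A5: {r,x} {u,z} {v}
  A12: {p}
  A15: {v}
  A23: {q}
  A34: {t}
  A45: {r,x}
C dims 13,5; δ0: rk 5, SNF 1^5
Ȟ^0: (13−5)−0=8 ⇒ Z^8
Ȟ^1: (5−0)−5=0 ⇒ 0
Ȟ^2: (0−0)−0=0 ⇒ 0

Ȟ^0 = Z^8, Ȟ^1 = 0 and Ȟ^2 = 0


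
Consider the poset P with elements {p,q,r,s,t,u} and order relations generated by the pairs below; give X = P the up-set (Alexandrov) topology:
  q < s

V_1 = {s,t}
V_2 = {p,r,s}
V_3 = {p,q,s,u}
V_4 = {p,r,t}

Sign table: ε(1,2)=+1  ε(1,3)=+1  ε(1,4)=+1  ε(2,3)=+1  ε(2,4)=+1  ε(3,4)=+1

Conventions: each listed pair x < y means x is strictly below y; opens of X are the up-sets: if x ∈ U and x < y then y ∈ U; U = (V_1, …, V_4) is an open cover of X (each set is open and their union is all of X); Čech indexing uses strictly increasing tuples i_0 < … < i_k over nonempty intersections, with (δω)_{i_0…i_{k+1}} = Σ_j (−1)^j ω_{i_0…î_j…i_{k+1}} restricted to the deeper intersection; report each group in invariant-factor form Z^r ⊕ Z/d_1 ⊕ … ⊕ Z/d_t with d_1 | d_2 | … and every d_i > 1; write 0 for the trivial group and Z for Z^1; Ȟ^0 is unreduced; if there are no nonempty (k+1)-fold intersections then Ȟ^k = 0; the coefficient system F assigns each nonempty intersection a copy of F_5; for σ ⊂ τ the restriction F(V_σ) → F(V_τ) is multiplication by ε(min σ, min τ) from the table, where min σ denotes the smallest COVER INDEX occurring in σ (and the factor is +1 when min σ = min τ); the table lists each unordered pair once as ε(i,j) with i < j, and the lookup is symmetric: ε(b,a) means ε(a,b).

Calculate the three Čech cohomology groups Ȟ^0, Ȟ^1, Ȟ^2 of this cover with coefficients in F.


Ȟ^0 ≅ Z/5,  Ȟ^1 ≅ Z/5,  Ȟ^2 ≅ 0

nerve simplices:
  V12={s} V13={s} V14={t} V23={p,s} V24={p,r} V34={p}
  V123={s} V234={p}
C dims 4,6,2; δ0: rk_F5 3; δ1: rk_F5 2
degree 0: 4−3−0 = 1 → Ȟ^0 ≅ Z/5
degree 1: 6−2−3 = 1 → Ȟ^1 ≅ Z/5
degree 2: 2−0−2 = 0 → Ȟ^2 ≅ 0


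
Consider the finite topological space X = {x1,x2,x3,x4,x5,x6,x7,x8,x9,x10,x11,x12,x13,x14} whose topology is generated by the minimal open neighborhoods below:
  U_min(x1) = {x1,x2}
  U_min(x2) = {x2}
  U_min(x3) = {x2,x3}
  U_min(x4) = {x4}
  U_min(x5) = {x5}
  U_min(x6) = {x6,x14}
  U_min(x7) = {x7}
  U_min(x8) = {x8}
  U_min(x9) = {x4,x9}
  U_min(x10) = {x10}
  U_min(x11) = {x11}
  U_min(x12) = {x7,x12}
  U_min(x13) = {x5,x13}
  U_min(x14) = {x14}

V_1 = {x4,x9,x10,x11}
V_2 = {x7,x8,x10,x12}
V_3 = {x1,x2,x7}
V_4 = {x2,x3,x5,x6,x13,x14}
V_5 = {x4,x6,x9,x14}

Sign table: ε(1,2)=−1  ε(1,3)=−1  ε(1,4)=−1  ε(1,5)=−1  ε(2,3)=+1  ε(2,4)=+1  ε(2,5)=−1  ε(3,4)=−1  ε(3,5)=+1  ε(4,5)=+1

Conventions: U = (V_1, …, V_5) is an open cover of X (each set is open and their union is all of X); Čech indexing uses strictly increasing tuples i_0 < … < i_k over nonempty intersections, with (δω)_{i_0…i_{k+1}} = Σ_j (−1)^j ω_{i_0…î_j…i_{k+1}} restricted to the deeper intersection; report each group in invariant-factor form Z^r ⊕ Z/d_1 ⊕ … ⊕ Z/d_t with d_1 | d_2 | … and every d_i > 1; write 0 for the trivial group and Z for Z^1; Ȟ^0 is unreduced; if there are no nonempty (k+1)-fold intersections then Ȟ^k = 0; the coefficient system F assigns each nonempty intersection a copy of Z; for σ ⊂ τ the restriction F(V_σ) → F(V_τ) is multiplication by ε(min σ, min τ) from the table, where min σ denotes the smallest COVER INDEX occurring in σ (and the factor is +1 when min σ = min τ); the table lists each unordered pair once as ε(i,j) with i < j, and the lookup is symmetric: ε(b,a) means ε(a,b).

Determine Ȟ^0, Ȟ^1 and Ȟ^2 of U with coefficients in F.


nerve simplices:
  V12={x10} V15={x4,x9} V23={x7} V34={x2} V45={x6,x14}
C dims 5,5; δ0: rk 5, SNF 1^4·2
degree 0: 5−5−0 = 0 → Ȟ^0 ≅ 0
degree 1: 5−0−5 = 0 plus torsion [2] → Ȟ^1 ≅ Z/2
degree 2: 0−0−0 = 0 → Ȟ^2 ≅ 0

Ȟ^0 = 0, Ȟ^1 = Z/2 and Ȟ^2 = 0


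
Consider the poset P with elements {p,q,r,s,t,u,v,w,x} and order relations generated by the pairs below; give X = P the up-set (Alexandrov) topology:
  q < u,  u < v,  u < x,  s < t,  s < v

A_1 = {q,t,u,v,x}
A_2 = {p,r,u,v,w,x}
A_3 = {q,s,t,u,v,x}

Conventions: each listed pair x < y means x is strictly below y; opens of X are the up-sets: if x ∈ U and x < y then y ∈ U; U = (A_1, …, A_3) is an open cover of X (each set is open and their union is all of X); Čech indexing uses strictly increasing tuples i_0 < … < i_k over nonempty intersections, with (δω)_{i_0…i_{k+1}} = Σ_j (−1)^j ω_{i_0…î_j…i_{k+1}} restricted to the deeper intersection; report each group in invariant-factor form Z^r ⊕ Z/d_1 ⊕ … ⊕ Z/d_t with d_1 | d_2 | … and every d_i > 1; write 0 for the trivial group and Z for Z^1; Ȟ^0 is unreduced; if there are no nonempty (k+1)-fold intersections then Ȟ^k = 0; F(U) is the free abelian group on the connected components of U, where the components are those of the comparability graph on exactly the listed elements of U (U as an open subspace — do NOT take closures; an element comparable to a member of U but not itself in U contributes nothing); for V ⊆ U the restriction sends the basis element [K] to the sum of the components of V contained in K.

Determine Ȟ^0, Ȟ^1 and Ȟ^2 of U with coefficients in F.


Ȟ^0 = Z^4; Ȟ^1 = 0; Ȟ^2 = 0

nerve of the cover:
  A12={u,v,x} A13={q,t,u,v,x} A23={u,v,x}
  A123={u,v,x}
components per intersection:
  A1: {q,u,v,x} {t}
  A2: {p} {r} {u,v,x} {w}
  A3: {q,s,t,u,v,x}
  A12: {u,v,x}
  A13: {q,u,v,x} {t}
  A23: {u,v,x}
  A123: {u,v,x}
C dims 7,4,1; δ0: rk 3, SNF 1^3; δ1: rk 1, SNF 1^1
Ȟ^0 = (7 − 3) − 0 = 4, so Ȟ^0 ≅ Z^4
Ȟ^1 = (4 − 1) − 3 = 0, so Ȟ^1 ≅ 0
Ȟ^2 = (1 − 0) − 1 = 0, so Ȟ^2 ≅ 0


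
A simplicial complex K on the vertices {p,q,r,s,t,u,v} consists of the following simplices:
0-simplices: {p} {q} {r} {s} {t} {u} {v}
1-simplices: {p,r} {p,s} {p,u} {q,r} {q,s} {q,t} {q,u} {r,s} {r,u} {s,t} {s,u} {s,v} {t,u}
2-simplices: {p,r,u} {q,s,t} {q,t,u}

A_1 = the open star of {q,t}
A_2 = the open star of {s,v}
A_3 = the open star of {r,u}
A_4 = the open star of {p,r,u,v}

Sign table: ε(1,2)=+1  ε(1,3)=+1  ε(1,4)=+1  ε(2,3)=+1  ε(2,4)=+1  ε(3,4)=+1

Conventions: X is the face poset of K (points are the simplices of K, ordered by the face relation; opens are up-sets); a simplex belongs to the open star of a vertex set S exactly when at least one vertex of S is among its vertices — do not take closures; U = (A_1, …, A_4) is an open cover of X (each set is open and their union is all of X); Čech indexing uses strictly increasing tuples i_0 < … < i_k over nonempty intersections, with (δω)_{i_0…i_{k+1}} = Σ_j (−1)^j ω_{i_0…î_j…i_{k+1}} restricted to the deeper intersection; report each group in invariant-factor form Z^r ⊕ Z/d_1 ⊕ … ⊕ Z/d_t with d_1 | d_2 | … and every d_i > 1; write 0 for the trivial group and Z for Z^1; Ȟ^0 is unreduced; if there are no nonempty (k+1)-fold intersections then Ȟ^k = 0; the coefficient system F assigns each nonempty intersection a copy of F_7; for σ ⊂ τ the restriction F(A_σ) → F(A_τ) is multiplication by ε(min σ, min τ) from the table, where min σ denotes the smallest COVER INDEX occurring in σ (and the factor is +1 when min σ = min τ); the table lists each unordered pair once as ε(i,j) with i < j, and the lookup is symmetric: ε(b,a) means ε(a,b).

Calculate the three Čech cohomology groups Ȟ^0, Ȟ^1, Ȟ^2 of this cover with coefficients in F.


Ȟ^0 = Z/7; Ȟ^1 = Z/7; Ȟ^2 = 0

nerve of the cover:
  A1={{q},{t},{q,r},{q,s},{q,t},{q,u},{s,t},{t,u},{q,s,t},{q,t,u}} A2={{s},{v},{p,s},{q,s},{r,s},{s,t},{s,u},{s,v},{q,s,t}} A3={{r},{u},{p,r},{p,u},{q,r},{q,u},{r,s},{r,u},{s,u},{t,u},{p,r,u},{q,t,u}} A4={{p},{r},{u},{v},{p,r},{p,s},{p,u},{q,r},{q,u},{r,s},{r,u},{s,u},{s,v},{t,u},{p,r,u},{q,t,u}}
  A12={{q,s},{s,t},{q,s,t}} A13={{q,r},{q,u},{t,u},{q,t,u}} A14={{q,r},{q,u},{t,u},{q,t,u}} A23={{r,s},{s,u}} A24={{v},{p,s},{r,s},{s,u},{s,v}} A34={{r},{u},{p,r},{p,u},{q,r},{q,u},{r,s},{r,u},{s,u},{t,u},{p,r,u},{q,t,u}}
  A134={{q,r},{q,u},{t,u},{q,t,u}} A234={{r,s},{s,u}}
C dims 4,6,2; δ0: rk_F7 3; δ1: rk_F7 2
Ȟ^0 = (4 − 3) − 0 = 1, so Ȟ^0 ≅ Z/7
Ȟ^1 = (6 − 2) − 3 = 1, so Ȟ^1 ≅ Z/7
Ȟ^2 = (2 − 0) − 2 = 0, so Ȟ^2 ≅ 0


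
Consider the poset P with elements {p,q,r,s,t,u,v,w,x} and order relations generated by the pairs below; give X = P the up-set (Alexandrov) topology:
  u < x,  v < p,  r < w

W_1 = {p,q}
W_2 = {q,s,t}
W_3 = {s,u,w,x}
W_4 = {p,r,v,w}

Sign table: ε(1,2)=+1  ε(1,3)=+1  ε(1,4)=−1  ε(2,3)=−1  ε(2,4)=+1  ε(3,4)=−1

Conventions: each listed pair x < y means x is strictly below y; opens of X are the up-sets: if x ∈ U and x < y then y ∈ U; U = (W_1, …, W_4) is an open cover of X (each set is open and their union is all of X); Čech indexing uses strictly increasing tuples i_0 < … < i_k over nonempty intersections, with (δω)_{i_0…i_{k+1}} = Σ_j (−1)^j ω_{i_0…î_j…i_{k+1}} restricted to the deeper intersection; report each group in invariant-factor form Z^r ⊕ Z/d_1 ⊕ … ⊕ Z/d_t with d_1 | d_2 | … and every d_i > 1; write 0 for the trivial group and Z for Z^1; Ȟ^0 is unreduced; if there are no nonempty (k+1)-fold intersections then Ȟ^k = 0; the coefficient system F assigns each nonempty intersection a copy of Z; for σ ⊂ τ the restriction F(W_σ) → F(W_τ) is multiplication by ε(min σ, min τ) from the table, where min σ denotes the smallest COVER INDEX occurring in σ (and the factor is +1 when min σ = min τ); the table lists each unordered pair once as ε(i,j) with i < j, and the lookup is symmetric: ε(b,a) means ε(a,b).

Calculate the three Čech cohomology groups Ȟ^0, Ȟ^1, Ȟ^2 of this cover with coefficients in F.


nerve of the cover:
  W12={q} W14={p} W23={s} W34={w}
C dims 4,4; δ0: rk 4, SNF 1^3·2
Ȟ^0 = (4 − 4) − 0 = 0, so Ȟ^0 ≅ 0
Ȟ^1 = (4 − 0) − 4 = 0 plus torsion [2], so Ȟ^1 ≅ Z/2
Ȟ^2 = (0 − 0) − 0 = 0, so Ȟ^2 ≅ 0

Ȟ^0(U;F) ≅ 0, Ȟ^1(U;F) ≅ Z/2 and Ȟ^2(U;F) ≅ 0


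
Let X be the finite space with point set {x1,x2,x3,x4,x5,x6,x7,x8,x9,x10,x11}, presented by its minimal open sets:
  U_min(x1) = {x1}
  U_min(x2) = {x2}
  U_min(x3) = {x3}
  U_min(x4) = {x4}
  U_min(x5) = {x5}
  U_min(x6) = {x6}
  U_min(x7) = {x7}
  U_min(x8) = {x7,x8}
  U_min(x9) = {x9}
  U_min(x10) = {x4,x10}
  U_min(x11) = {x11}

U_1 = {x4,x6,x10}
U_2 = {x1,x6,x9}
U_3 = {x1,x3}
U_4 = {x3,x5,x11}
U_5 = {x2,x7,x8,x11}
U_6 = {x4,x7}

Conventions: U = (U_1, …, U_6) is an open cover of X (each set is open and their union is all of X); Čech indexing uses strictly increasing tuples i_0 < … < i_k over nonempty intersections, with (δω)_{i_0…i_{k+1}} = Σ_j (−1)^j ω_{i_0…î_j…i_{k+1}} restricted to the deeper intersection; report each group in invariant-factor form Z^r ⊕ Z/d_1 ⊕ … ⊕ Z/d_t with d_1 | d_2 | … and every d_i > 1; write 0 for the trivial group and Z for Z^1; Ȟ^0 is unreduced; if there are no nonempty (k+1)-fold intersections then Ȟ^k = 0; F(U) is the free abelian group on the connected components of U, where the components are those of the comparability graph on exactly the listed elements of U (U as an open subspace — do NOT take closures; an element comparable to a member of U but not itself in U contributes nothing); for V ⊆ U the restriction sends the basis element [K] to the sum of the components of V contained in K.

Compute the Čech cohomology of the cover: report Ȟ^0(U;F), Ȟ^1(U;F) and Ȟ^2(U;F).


nerve simplices:
  U12={x6} U16={x4} U23={x1} U34={x3} U45={x11} U56={x7}
components per intersection:
  U1: {x4,x10} {x6}
  U2: {x1} {x6} {x9}
  U3: {x1} {x3}
  U4: {x3} {x5} {x11}
  U5: {x2} {x7,x8} {x11}
  U6: {x4} {x7}
  U12: {x6}
  U16: {x4}
  U23: {x1}
  U34: {x3}
  U45: {x11}
  U56: {x7}
C dims 15,6; δ0: rk 6, SNF 1^6
degree 0: 15−6−0 = 9 → Ȟ^0 ≅ Z^9
degree 1: 6−0−6 = 0 → Ȟ^1 ≅ 0
degree 2: 0−0−0 = 0 → Ȟ^2 ≅ 0

Ȟ^0 = Z^9; Ȟ^1 = 0; Ȟ^2 = 0


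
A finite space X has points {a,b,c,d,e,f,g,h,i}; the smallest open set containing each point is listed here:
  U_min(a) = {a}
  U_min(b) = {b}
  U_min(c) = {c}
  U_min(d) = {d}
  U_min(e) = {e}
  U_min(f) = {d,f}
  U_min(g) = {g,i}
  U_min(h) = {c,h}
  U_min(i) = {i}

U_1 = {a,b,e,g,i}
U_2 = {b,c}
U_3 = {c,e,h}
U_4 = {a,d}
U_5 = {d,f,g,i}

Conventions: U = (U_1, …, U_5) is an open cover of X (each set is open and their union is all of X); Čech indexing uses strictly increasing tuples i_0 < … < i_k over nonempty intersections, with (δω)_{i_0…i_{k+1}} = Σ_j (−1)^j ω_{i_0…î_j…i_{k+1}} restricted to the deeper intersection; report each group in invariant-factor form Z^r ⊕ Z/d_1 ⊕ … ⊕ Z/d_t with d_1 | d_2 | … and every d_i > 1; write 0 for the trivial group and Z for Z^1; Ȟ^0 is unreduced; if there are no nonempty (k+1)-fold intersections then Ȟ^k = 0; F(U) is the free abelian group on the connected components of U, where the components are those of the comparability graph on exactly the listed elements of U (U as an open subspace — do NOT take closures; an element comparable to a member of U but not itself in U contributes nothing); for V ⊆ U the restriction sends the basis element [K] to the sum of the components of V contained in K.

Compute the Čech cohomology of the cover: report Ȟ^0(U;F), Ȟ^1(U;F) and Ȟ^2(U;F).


Ȟ^0 = Z^6; Ȟ^1 = 0; Ȟ^2 = 0

nerve of the cover:
  U12={b} U13={e} U14={a} U15={g,i} U23={c} U45={d}
components per intersection:
  U1: {a} {b} {e} {g,i}
  U2: {b} {c}
  U3: {c,h} {e}
  U4: {a} {d}
  U5: {d,f} {g,i}
  U12: {b}
  U13: {e}
  U14: {a}
  U15: {g,i}
  U23: {c}
  U45: {d}
C dims 12,6; δ0: rk 6, SNF 1^6
Ȟ^0 = (12 − 6) − 0 = 6, so Ȟ^0 ≅ Z^6
Ȟ^1 = (6 − 0) − 6 = 0, so Ȟ^1 ≅ 0
Ȟ^2 = (0 − 0) − 0 = 0, so Ȟ^2 ≅ 0


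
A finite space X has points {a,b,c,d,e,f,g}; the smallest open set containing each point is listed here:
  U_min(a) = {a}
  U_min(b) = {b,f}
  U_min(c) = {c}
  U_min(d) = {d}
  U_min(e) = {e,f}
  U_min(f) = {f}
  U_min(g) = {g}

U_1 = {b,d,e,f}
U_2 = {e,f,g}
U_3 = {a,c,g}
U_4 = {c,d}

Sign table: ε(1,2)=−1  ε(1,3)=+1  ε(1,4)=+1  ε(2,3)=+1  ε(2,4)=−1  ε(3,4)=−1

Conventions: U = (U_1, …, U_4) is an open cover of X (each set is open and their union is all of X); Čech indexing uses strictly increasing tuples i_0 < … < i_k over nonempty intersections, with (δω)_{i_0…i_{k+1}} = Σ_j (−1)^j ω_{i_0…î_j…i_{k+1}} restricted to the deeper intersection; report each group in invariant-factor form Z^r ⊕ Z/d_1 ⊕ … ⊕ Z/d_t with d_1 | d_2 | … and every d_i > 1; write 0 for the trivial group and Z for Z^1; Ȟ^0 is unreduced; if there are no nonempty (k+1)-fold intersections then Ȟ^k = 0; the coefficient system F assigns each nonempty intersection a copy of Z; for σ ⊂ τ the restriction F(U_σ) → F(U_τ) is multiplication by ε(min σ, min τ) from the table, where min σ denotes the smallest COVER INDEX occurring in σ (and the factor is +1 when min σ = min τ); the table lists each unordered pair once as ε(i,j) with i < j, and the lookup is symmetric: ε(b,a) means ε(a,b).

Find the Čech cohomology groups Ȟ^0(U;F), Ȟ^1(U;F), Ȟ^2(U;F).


Ȟ^0 = Z, Ȟ^1 = Z and Ȟ^2 = 0

cover nerve:
  U12={e,f} U14={d} U23={g} U34={c}
C dims 4,4; δ0: rk 3, SNF 1^3
Ȟ^0: (4−3)−0=1 ⇒ Z
Ȟ^1: (4−0)−3=1 ⇒ Z
Ȟ^2: (0−0)−0=0 ⇒ 0


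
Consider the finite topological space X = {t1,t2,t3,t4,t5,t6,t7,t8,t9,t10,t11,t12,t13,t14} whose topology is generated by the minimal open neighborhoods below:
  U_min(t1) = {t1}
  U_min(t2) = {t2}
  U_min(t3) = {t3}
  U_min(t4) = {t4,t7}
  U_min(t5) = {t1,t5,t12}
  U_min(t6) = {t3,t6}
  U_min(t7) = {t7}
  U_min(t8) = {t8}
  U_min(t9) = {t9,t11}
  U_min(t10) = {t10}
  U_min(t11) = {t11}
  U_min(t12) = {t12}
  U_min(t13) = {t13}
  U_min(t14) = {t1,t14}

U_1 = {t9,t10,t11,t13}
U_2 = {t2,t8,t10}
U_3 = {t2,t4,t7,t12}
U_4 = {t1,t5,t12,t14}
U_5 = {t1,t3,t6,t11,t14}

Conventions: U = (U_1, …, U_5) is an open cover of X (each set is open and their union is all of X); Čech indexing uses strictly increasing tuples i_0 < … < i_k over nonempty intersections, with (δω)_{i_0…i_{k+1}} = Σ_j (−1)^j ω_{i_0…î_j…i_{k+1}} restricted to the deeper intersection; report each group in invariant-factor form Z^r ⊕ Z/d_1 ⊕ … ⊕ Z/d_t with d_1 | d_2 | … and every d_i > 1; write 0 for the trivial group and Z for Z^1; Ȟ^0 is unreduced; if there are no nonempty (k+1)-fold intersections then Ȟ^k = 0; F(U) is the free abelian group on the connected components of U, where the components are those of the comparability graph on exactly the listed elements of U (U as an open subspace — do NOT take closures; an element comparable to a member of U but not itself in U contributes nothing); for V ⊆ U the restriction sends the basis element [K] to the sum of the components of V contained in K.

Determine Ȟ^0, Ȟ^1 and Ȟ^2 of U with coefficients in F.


Ȟ^0 ≅ Z^8, Ȟ^1 ≅ 0 and Ȟ^2 ≅ 0

nerve simplices:
  U12={t10} U15={t11} U23={t2} U34={t12} U45={t1,t14}
components per intersection:
  U1: {t9,t11} {t10} {t13}
  U2: {t2} {t8} {t10}
  U3: {t2} {t4,t7} {t12}
  U4: {t1,t5,t12,t14}
  U5: {t1,t14} {t3,t6} {t11}
  U12: {t10}
  U15: {t11}
  U23: {t2}
  U34: {t12}
  U45: {t1,t14}
C dims 13,5; δ0: rk 5, SNF 1^5
degree 0: 13−5−0 = 8 → Ȟ^0 ≅ Z^8
degree 1: 5−0−5 = 0 → Ȟ^1 ≅ 0
degree 2: 0−0−0 = 0 → Ȟ^2 ≅ 0


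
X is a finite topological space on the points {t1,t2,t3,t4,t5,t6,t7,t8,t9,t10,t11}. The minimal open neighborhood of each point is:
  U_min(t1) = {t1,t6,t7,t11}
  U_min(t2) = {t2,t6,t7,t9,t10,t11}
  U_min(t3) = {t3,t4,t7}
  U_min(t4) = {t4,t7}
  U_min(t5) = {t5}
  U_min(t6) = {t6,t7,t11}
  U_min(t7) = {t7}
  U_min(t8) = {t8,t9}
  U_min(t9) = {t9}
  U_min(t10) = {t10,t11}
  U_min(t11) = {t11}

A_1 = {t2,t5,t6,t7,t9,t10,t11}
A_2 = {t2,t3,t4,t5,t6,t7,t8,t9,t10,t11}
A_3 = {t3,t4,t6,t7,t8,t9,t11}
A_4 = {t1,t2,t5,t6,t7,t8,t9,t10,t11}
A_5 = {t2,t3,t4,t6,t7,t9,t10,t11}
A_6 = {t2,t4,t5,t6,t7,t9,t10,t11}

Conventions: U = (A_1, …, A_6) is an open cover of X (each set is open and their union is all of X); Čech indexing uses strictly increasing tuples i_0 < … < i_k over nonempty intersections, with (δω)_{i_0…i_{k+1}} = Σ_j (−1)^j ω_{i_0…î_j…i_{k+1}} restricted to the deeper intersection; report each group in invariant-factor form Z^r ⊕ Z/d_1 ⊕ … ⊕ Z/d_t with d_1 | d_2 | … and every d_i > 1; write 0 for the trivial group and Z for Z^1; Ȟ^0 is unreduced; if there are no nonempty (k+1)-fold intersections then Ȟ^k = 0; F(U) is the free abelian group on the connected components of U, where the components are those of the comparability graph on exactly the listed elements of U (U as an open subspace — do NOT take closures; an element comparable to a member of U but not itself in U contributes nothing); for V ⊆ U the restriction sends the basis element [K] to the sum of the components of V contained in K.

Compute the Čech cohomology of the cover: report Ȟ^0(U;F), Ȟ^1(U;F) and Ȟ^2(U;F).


Ȟ^0 = Z^2,  Ȟ^1 = 0,  Ȟ^2 = 0

nerve of the cover:
  A12={t2,t5,t6,t7,t9,t10,t11} A13={t6,t7,t9,t11} A14={t2,t5,t6,t7,t9,t10,t11} A15={t2,t6,t7,t9,t10,t11} A16={t2,t5,t6,t7,t9,t10,t11} A23={t3,t4,t6,t7,t8,t9,t11} A24={t2,t5,t6,t7,t8,t9,t10,t11} A25={t2,t3,t4,t6,t7,t9,t10,t11} A26={t2,t4,t5,t6,t7,t9,t10,t11} A34={t6,t7,t8,t9,t11} A35={t3,t4,t6,t7,t9,t11} A36={t4,t6,t7,t9,t11} A45={t2,t6,t7,t9,t10,t11} A46={t2,t5,t6,t7,t9,t10,t11} A56={t2,t4,t6,t7,t9,t10,t11}
  A123={t6,t7,t9,t11} A124={t2,t5,t6,t7,t9,t10,t11} A125={t2,t6,t7,t9,t10,t11} A126={t2,t5,t6,t7,t9,t10,t11} A134={t6,t7,t9,t11} A135={t6,t7,t9,t11} A136={t6,t7,t9,t11} A145={t2,t6,t7,t9,t10,t11} A146={t2,t5,t6,t7,t9,t10,t11} A156={t2,t6,t7,t9,t10,t11} A234={t6,t7,t8,t9,t11} A235={t3,t4,t6,t7,t9,t11} A236={t4,t6,t7,t9,t11} A245={t2,t6,t7,t9,t10,t11} A246={t2,t5,t6,t7,t9,t10,t11} A256={t2,t4,t6,t7,t9,t10,t11} A345={t6,t7,t9,t11} A346={t6,t7,t9,t11} A356={t4,t6,t7,t9,t11} A456={t2,t6,t7,t9,t10,t11}
  A1234={t6,t7,t9,t11} A1235={t6,t7,t9,t11} A1236={t6,t7,t9,t11} A1245={t2,t6,t7,t9,t10,t11} A1246={t2,t5,t6,t7,t9,t10,t11} A1256={t2,t6,t7,t9,t10,t11} A1345={t6,t7,t9,t11} A1346={t6,t7,t9,t11} A1356={t6,t7,t9,t11} A1456={t2,t6,t7,t9,t10,t11} A2345={t6,t7,t9,t11} A2346={t6,t7,t9,t11} A2356={t4,t6,t7,t9,t11} A2456={t2,t6,t7,t9,t10,t11} A3456={t6,t7,t9,t11}
  A12345={t6,t7,t9,t11} A12346={t6,t7,t9,t11} A12356={t6,t7,t9,t11} A12456={t2,t6,t7,t9,t10,t11} A13456={t6,t7,t9,t11} A23456={t6,t7,t9,t11}
  A123456={t6,t7,t9,t11}
components per intersection:
  A1: {t2,t6,t7,t9,t10,t11} {t5}
  A2: {t2,t3,t4,t6,t7,t8,t9,t10,t11} {t5}
  A3: {t3,t4,t6,t7,t11} {t8,t9}
  A4: {t1,t2,t6,t7,t8,t9,t10,t11} {t5}
  A5: {t2,t3,t4,t6,t7,t9,t10,t11}
  A6: {t2,t4,t6,t7,t9,t10,t11} {t5}
  A12: {t2,t6,t7,t9,t10,t11} {t5}
  A13: {t6,t7,t11} {t9}
  A14: {t2,t6,t7,t9,t10,t11} {t5}
  A15: {t2,t6,t7,t9,t10,t11}
  A16: {t2,t6,t7,t9,t10,t11} {t5}
  A23: {t3,t4,t6,t7,t11} {t8,t9}
  A24: {t2,t6,t7,t8,t9,t10,t11} {t5}
  A25: {t2,t3,t4,t6,t7,t9,t10,t11}
  A26: {t2,t4,t6,t7,t9,t10,t11} {t5}
  A34: {t6,t7,t11} {t8,t9}
  A35: {t3,t4,t6,t7,t11} {t9}
  A36: {t4,t6,t7,t11} {t9}
  A45: {t2,t6,t7,t9,t10,t11}
  A46: {t2,t6,t7,t9,t10,t11} {t5}
  A56: {t2,t4,t6,t7,t9,t10,t11}
  A123: {t6,t7,t11} {t9}
  A124: {t2,t6,t7,t9,t10,t11} {t5}
  A125: {t2,t6,t7,t9,t10,t11}
  A126: {t2,t6,t7,t9,t10,t11} {t5}
  A134: {t6,t7,t11} {t9}
  A135: {t6,t7,t11} {t9}
  A136: {t6,t7,t11} {t9}
  A145: {t2,t6,t7,t9,t10,t11}
  A146: {t2,t6,t7,t9,t10,t11} {t5}
  A156: {t2,t6,t7,t9,t10,t11}
  A234: {t6,t7,t11} {t8,t9}
  A235: {t3,t4,t6,t7,t11} {t9}
  A236: {t4,t6,t7,t11} {t9}
  A245: {t2,t6,t7,t9,t10,t11}
  A246: {t2,t6,t7,t9,t10,t11} {t5}
  A256: {t2,t4,t6,t7,t9,t10,t11}
  A345: {t6,t7,t11} {t9}
  A346: {t6,t7,t11} {t9}
  A356: {t4,t6,t7,t11} {t9}
  A456: {t2,t6,t7,t9,t10,t11}
  A1234: {t6,t7,t11} {t9}
  A1235: {t6,t7,t11} {t9}
  A1236: {t6,t7,t11} {t9}
  A1245: {t2,t6,t7,t9,t10,t11}
  A1246: {t2,t6,t7,t9,t10,t11} {t5}
  A1256: {t2,t6,t7,t9,t10,t11}
  A1345: {t6,t7,t11} {t9}
  A1346: {t6,t7,t11} {t9}
  A1356: {t6,t7,t11} {t9}
  A1456: {t2,t6,t7,t9,t10,t11}
  A2345: {t6,t7,t11} {t9}
  A2346: {t6,t7,t11} {t9}
  A2356: {t4,t6,t7,t11} {t9}
  A2456: {t2,t6,t7,t9,t10,t11}
  A3456: {t6,t7,t11} {t9}
  A12345: {t6,t7,t11} {t9}
  A12346: {t6,t7,t11} {t9}
  A12356: {t6,t7,t11} {t9}
  A12456: {t2,t6,t7,t9,t10,t11}
  A13456: {t6,t7,t11} {t9}
  A23456: {t6,t7,t11} {t9}
  A123456: {t6,t7,t11} {t9}
C dims 11,26,34,26; δ0: rk 9, SNF 1^9; δ1: rk 17, SNF 1^17; δ2: rk 17, SNF 1^17
Ȟ^0 = (11 − 9) − 0 = 2, so Ȟ^0 ≅ Z^2
Ȟ^1 = (26 − 17) − 9 = 0, so Ȟ^1 ≅ 0
Ȟ^2 = (34 − 17) − 17 = 0, so Ȟ^2 ≅ 0
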